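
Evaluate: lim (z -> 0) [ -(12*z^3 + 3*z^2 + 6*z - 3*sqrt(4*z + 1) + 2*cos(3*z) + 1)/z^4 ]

-147/4

Substitution gives 0/0 (the numerator vanishes to order 4).
Expand each term to order z^4: the coefficient of z^4 in -3·√(1 + 4z) is 30 and in 2·cos(3z) is 27/4.
Lower-order terms cancel with the polynomial part, so the numerator is (147/4)·z^4 + o(z^4), and the limit is (147/4)/(-1) = -147/4.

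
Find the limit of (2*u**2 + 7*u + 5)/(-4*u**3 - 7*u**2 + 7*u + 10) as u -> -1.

Since u = -1 makes numerator and denominator zero, (u + 1) divides both.
Cancelling it gives (2*u + 5)/(-4*u^2 - 3*u + 10); now plug in u = -1 to get 1/3.

1/3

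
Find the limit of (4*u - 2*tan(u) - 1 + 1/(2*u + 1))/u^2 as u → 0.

Substitution gives 0/0; apply L'Hôpital's rule 2 times.
After differentiating numerator and denominator 2 times the quotient is (-4*tan(u)/cos(u)^2 + 8/(2*u + 1)^3)/(2); at u = 0 this is 4.

4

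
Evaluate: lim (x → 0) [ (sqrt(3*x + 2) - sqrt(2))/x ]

3*√(2)/4

Substitution gives 0/0. Multiply numerator and denominator by the conjugate √(2 + 3x) + √2.
The numerator becomes (2 + 3x) − 2 = 3x, so the expression simplifies to 3/(√(2 + 3x) + √2).
Letting x → 0 gives 3/(2√2) = 3*√(2)/4.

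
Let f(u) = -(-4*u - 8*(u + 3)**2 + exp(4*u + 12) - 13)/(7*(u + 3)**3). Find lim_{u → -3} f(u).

-32/21

Direct substitution gives 0/0.
Apply L'Hôpital: lim (-16*u + 4*e^(4*u + 12) - 52)/(-21*(u + 3)^2), still 0/0.
Apply L'Hôpital: lim (16*e^(4*u + 12) - 16)/(-42*u - 126), still 0/0.
After 3 applications of L'Hôpital's rule the quotient is (64*e^(4*u + 12))/(-42); substituting u = -3 gives -32/21.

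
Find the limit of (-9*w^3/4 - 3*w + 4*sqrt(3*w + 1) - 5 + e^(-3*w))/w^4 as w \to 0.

Substitution gives 0/0 (the numerator vanishes to order 4).
Expand each term to order w^4: the coefficient of w^4 in e^(-3w) is 27/8 and in 4·√(1 + 3w) is -405/32.
Lower-order terms cancel with the polynomial part, so the numerator is (-297/32)·w^4 + o(w^4), and the limit is (-297/32)/(1) = -297/32.

-297/32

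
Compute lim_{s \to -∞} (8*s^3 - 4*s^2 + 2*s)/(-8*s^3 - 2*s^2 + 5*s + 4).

Numerator and denominator both have degree 3.
Dividing every term by s^3, all lower-order terms vanish and the limit is the ratio of leading coefficients, 8/(-8) = -1.

-1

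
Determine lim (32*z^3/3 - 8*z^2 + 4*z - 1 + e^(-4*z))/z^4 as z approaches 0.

Direct substitution gives 0/0.
Apply L'Hôpital: lim (32*z^2 - 16*z + 4 - 4*e^(-4*z))/(4*z^3), still 0/0.
Apply L'Hôpital: lim (64*z - 16 + 16*e^(-4*z))/(12*z^2), still 0/0.
Apply L'Hôpital: lim (64 - 64*e^(-4*z))/(24*z), still 0/0.
After 4 applications of L'Hôpital's rule the quotient is (256*e^(-4*z))/(24); substituting z = 0 gives 32/3.

32/3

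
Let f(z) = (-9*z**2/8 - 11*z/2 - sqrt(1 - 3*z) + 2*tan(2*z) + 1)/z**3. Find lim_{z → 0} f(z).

Substitution gives 0/0 (the numerator vanishes to order 3).
Expand each term to order z^3: the coefficient of z^3 in 2·tan(2z) is 16/3 and in −√(1 - 3z) is 27/16.
Lower-order terms cancel with the polynomial part, so the numerator is (337/48)·z^3 + o(z^3), and the limit is (337/48)/(1) = 337/48.

337/48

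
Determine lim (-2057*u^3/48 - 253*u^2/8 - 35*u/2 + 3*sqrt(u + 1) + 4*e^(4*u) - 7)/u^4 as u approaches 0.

Substitution gives 0/0 (the numerator vanishes to order 4).
Expand each term to order u^4: the coefficient of u^4 in 4·e^(4u) is 128/3 and in 3·√(1 + u) is -15/128.
Lower-order terms cancel with the polynomial part, so the numerator is (16339/384)·u^4 + o(u^4), and the limit is (16339/384)/(1) = 16339/384.

16339/384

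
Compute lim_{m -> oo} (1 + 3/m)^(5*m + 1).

e^(15)

The base → 1 and the exponent → ∞: a 1^∞ form.
Take logarithms: (5m + 1)·ln(1 + 3/m). Since ln(1+u) ~ u for small u, this behaves like (5m)·(3/m) → 15.
So the limit is e^(15).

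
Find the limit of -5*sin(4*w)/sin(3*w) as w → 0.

-20/3

Substitution gives 0/0.
Divide numerator and denominator by w: sin(4w)/w → 4 and sin(3w)/w → 3, so the limit is -5·4/3 = -20/3.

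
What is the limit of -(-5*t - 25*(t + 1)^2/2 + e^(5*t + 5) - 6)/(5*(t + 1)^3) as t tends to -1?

Direct substitution gives 0/0.
Apply L'Hôpital: lim (-25*t + 5*e^(5*t + 5) - 30)/(-15*(t + 1)^2), still 0/0.
Apply L'Hôpital: lim (25*e^(5*t + 5) - 25)/(-30*t - 30), still 0/0.
After 3 applications of L'Hôpital's rule the quotient is (125*e^(5*t + 5))/(-30); substituting t = -1 gives -25/6.

-25/6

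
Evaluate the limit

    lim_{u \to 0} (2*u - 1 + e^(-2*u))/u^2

2

Direct substitution gives 0/0.
Apply L'Hôpital: lim (2 - 2*e^(-2*u))/(2*u), still 0/0.
After 2 applications of L'Hôpital's rule the quotient is (4*e^(-2*u))/(2); substituting u = 0 gives 2.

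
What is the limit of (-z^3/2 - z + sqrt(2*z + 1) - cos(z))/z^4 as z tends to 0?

-2/3

Substitution gives 0/0; apply L'Hôpital's rule 4 times.
After differentiating numerator and denominator 4 times the quotient is (-cos(z) - 15/(2*z + 1)^(7/2))/(24); at z = 0 this is -2/3.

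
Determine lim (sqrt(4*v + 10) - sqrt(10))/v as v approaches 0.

√(10)/5

A 0/0 form; rationalise with √(10 + 4v) + √10. This collapses the numerator to 4v, leaving 4/(√(10 + 4v) + √10) → 4/(2√10) = √(10)/5.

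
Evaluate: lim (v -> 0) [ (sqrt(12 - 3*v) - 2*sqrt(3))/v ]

Substitution gives 0/0. Multiply numerator and denominator by the conjugate √(12 - 3v) + √12.
The numerator becomes (12 - 3v) − 12 = -3v, so the expression simplifies to -3/(√(12 - 3v) + √12).
Letting v → 0 gives -3/(2√12) = -√(3)/4.

-√(3)/4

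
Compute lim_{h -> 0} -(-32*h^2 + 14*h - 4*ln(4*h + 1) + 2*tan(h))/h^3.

254/3

Substitution gives 0/0; apply L'Hôpital's rule 3 times.
After differentiating numerator and denominator 3 times the quotient is (12*tan(h)^2/cos(h)^2 + 4/cos(h)^2 - 512/(4*h + 1)^3)/(-6); at h = 0 this is 254/3.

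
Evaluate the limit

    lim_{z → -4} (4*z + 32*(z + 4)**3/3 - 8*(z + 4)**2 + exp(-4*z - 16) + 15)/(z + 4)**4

32/3

Direct substitution gives 0/0.
Apply L'Hôpital: lim (-16*z + 32*(z + 4)^2 - 4*e^(-4*z - 16) - 60)/(4*(z + 4)^3), still 0/0.
Apply L'Hôpital: lim (64*z + 16*e^(-4*z - 16) + 240)/(12*(z + 4)^2), still 0/0.
Apply L'Hôpital: lim (64 - 64*e^(-4*z - 16))/(24*z + 96), still 0/0.
After 4 applications of L'Hôpital's rule the quotient is (256*e^(-4*z - 16))/(24); substituting z = -4 gives 32/3.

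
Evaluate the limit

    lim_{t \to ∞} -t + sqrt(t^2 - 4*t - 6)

-2

An ∞ − ∞ form. Rationalising with the conjugate, the difference becomes (-4t - 6) / (√(t^2 - 4*t - 6) + t).
For large t the denominator behaves like 2·t, so the quotient tends to -4/2 = -2.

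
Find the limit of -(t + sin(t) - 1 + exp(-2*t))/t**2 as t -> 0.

-2

Substitution gives 0/0; apply L'Hôpital's rule 2 times.
After differentiating numerator and denominator 2 times the quotient is (-sin(t) + 4*e^(-2*t))/(-2); at t = 0 this is -2.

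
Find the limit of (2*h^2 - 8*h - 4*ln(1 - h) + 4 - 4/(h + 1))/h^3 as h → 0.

Substitution gives 0/0; apply L'Hôpital's rule 3 times.
After differentiating numerator and denominator 3 times the quotient is (24/(h + 1)^4 - 8/(h - 1)^3)/(6); at h = 0 this is 16/3.

16/3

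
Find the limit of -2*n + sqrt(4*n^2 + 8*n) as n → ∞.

This has the form ∞ − ∞. Multiply and divide by the conjugate √(4*n^2 + 8*n) + 2n.
That gives (8n) / (√(4*n^2 + 8*n) + 2n).
Divide numerator and denominator by n: the limit is 8/(2·2) = 2.

2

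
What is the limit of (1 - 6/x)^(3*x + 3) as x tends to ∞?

e^(-18)

Let L be the limit and take ln: ln L = lim (3x + 3)·ln(1 - 6/x) = lim (3x + 3)·(-6/x + O(1/x²)) = -18.
Hence L = e^(-18).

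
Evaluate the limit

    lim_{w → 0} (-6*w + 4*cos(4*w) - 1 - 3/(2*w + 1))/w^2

-44

Substitution gives 0/0; apply L'Hôpital's rule 2 times.
After differentiating numerator and denominator 2 times the quotient is (-64*cos(4*w) - 24/(2*w + 1)^3)/(2); at w = 0 this is -44.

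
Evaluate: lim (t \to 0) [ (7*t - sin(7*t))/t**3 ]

343/6

Direct substitution gives 0/0.
Apply L'Hôpital: lim (7 - 7*cos(7*t))/(3*t^2), still 0/0.
Apply L'Hôpital: lim (49*sin(7*t))/(6*t), still 0/0.
After 3 applications of L'Hôpital's rule the quotient is (343*cos(7*t))/(6); substituting t = 0 gives 343/6.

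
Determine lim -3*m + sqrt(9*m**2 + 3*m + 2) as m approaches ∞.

1/2

This has the form ∞ − ∞. Multiply and divide by the conjugate √(9*m^2 + 3*m + 2) + 3m.
That gives (3m + 2) / (√(9*m^2 + 3*m + 2) + 3m).
Divide numerator and denominator by m: the limit is 3/(2·3) = 1/2.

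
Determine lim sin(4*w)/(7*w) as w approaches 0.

Substitution gives 0/0.
Write it as (4/7)·sin(4w)/(4w); since sin(u)/u → 1, the limit is 4/7.

4/7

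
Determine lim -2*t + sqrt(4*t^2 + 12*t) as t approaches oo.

3

An ∞ − ∞ form. Rationalising with the conjugate, the difference becomes (12t) / (√(4*t^2 + 12*t) + 2t).
For large t the denominator behaves like 2·2t, so the quotient tends to 12/4 = 3.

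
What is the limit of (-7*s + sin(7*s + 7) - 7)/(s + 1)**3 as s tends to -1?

-343/6

Direct substitution gives 0/0.
Apply L'Hôpital: lim (7*cos(7*s + 7) - 7)/(3*(s + 1)^2), still 0/0.
Apply L'Hôpital: lim (-49*sin(7*s + 7))/(6*s + 6), still 0/0.
After 3 applications of L'Hôpital's rule the quotient is (-343*cos(7*s + 7))/(6); substituting s = -1 gives -343/6.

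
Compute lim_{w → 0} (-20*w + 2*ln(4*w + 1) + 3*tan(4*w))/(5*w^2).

Substitution gives 0/0; apply L'Hôpital's rule 2 times.
After differentiating numerator and denominator 2 times the quotient is (96*tan(4*w)/cos(4*w)^2 - 32/(4*w + 1)^2)/(10); at w = 0 this is -16/5.

-16/5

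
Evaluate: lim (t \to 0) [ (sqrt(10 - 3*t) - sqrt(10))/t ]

A 0/0 form; rationalise with √(10 - 3t) + √10. This collapses the numerator to -3t, leaving -3/(√(10 - 3t) + √10) → -3/(2√10) = -3*√(10)/20.

-3*√(10)/20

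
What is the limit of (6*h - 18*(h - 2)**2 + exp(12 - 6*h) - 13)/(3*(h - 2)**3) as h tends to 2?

Direct substitution gives 0/0.
Apply L'Hôpital: lim (-36*h - 6*e^(12 - 6*h) + 78)/(9*(h - 2)^2), still 0/0.
Apply L'Hôpital: lim (36*e^(12 - 6*h) - 36)/(18*h - 36), still 0/0.
After 3 applications of L'Hôpital's rule the quotient is (-216*e^(12 - 6*h))/(18); substituting h = 2 gives -12.

-12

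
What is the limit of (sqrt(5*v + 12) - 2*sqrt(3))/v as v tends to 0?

5*√(3)/12

Substitution gives 0/0. Multiply numerator and denominator by the conjugate √(12 + 5v) + √12.
The numerator becomes (12 + 5v) − 12 = 5v, so the expression simplifies to 5/(√(12 + 5v) + √12).
Letting v → 0 gives 5/(2√12) = 5*√(3)/12.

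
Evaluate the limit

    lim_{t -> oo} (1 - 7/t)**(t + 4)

The base → 1 and the exponent → ∞: a 1^∞ form.
Take logarithms: (t + 4)·ln(1 - 7/t). Since ln(1+u) ~ u for small u, this behaves like (t)·(-7/t) → -7.
So the limit is e^(-7).

e^(-7)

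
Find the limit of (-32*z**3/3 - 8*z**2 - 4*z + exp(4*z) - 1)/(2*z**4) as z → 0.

Direct substitution gives 0/0.
Apply L'Hôpital: lim (-32*z^2 - 16*z + 4*e^(4*z) - 4)/(8*z^3), still 0/0.
Apply L'Hôpital: lim (-64*z + 16*e^(4*z) - 16)/(24*z^2), still 0/0.
Apply L'Hôpital: lim (64*e^(4*z) - 64)/(48*z), still 0/0.
After 4 applications of L'Hôpital's rule the quotient is (256*e^(4*z))/(48); substituting z = 0 gives 16/3.

16/3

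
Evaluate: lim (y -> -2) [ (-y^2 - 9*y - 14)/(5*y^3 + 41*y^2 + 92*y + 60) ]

Direct substitution gives 0/0, so factor. Both numerator and denominator have (y + 2) as a factor.
After cancelling, the expression reduces to (-y - 7)/(5*y^2 + 31*y + 30).
Substituting y = -2 gives 5/12.

5/12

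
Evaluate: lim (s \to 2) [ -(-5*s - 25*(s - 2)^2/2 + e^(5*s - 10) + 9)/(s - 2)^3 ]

-125/6

Direct substitution gives 0/0.
Apply L'Hôpital: lim (-25*s + 5*e^(5*s - 10) + 45)/(-3*(s - 2)^2), still 0/0.
Apply L'Hôpital: lim (25*e^(5*s - 10) - 25)/(12 - 6*s), still 0/0.
After 3 applications of L'Hôpital's rule the quotient is (125*e^(5*s - 10))/(-6); substituting s = 2 gives -125/6.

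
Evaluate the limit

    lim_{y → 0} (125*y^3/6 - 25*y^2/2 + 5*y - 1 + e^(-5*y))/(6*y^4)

625/144

Direct substitution gives 0/0.
Apply L'Hôpital: lim (125*y^2/2 - 25*y + 5 - 5*e^(-5*y))/(24*y^3), still 0/0.
Apply L'Hôpital: lim (125*y - 25 + 25*e^(-5*y))/(72*y^2), still 0/0.
Apply L'Hôpital: lim (125 - 125*e^(-5*y))/(144*y), still 0/0.
After 4 applications of L'Hôpital's rule the quotient is (625*e^(-5*y))/(144); substituting y = 0 gives 625/144.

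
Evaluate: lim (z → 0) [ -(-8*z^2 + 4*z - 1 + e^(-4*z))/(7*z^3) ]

32/21

Direct substitution gives 0/0.
Apply L'Hôpital: lim (-16*z + 4 - 4*e^(-4*z))/(-21*z^2), still 0/0.
Apply L'Hôpital: lim (-16 + 16*e^(-4*z))/(-42*z), still 0/0.
After 3 applications of L'Hôpital's rule the quotient is (-64*e^(-4*z))/(-42); substituting z = 0 gives 32/21.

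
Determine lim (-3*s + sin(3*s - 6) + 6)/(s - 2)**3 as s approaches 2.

-9/2

Direct substitution gives 0/0.
Apply L'Hôpital: lim (3*cos(3*s - 6) - 3)/(3*(s - 2)^2), still 0/0.
Apply L'Hôpital: lim (-9*sin(3*s - 6))/(6*s - 12), still 0/0.
After 3 applications of L'Hôpital's rule the quotient is (-27*cos(3*s - 6))/(6); substituting s = 2 gives -9/2.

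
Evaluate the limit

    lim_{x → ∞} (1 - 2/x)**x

Write it as [(1 - 2/x)^x]^(1) · (1 - 2/x)^(0). The bracketed term tends to e^(-2) and the second factor to 1, so the limit is e^(-2).

e^(-2)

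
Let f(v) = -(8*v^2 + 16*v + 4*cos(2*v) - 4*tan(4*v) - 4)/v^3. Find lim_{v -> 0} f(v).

256/3

Substitution gives 0/0; apply L'Hôpital's rule 3 times.
After differentiating numerator and denominator 3 times the quotient is (32*sin(2*v) - 1536*tan(4*v)^4 - 2048*tan(4*v)^2 - 512)/(-6); at v = 0 this is 256/3.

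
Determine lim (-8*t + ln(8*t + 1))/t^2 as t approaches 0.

Direct substitution gives 0/0.
Apply L'Hôpital: lim (-8 + 8/(8*t + 1))/(2*t), still 0/0.
After 2 applications of L'Hôpital's rule the quotient is (-64/(8*t + 1)^2)/(2); substituting t = 0 gives -32.

-32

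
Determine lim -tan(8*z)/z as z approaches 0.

Substitution gives 0/0.
Since tan(u)/u → 1 as u → 0, tan(8z)/(8z) → 1 and the limit is 8/(-1) = -8.

-8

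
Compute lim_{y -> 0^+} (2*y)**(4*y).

1

Base → 0⁺ and exponent → 0⁺: a 0^0 form.
Take logs: 4y·ln(2y). This is 0·(−∞); rewriting as ln(2y)/(1/(4y)) and applying L'Hôpital gives 0.
Hence the limit is e^0 = 1.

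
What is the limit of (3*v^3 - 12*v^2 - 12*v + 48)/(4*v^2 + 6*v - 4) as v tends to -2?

-36/5

At v = -2 both the top and bottom vanish — a removable singularity. Factoring out (v + 2) from each leaves (3*v^2 - 18*v + 24)/(4*v - 2), which at v = -2 equals -36/5.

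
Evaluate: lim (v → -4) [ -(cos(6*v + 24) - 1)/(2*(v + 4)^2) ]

9

Direct substitution gives 0/0.
Apply L'Hôpital: lim (-6*sin(6*v + 24))/(-4*v - 16), still 0/0.
After 2 applications of L'Hôpital's rule the quotient is (-36*cos(6*v + 24))/(-4); substituting v = -4 gives 9.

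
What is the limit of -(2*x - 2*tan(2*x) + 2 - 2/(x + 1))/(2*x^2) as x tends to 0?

Substitution gives 0/0; apply L'Hôpital's rule 2 times.
After differentiating numerator and denominator 2 times the quotient is (-16*tan(2*x)/cos(2*x)^2 - 4/(x + 1)^3)/(-4); at x = 0 this is 1.

1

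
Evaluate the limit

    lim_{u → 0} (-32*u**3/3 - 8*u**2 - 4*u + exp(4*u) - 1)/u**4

32/3

Direct substitution gives 0/0.
Apply L'Hôpital: lim (-32*u^2 - 16*u + 4*e^(4*u) - 4)/(4*u^3), still 0/0.
Apply L'Hôpital: lim (-64*u + 16*e^(4*u) - 16)/(12*u^2), still 0/0.
Apply L'Hôpital: lim (64*e^(4*u) - 64)/(24*u), still 0/0.
After 4 applications of L'Hôpital's rule the quotient is (256*e^(4*u))/(24); substituting u = 0 gives 32/3.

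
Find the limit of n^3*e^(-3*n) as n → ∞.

Write as n^3/e^{3n}, an ∞/∞ form.
Exponential growth dominates any polynomial, so repeated L'Hôpital (or the standard result) gives 0.

0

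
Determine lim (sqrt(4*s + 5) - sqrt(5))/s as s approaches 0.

Substitution gives 0/0. Multiply numerator and denominator by the conjugate √(5 + 4s) + √5.
The numerator becomes (5 + 4s) − 5 = 4s, so the expression simplifies to 4/(√(5 + 4s) + √5).
Letting s → 0 gives 4/(2√5) = 2*√(5)/5.

2*√(5)/5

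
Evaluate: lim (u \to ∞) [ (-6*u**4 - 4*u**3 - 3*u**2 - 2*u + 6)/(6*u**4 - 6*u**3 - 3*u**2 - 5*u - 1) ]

Numerator and denominator both have degree 4.
Dividing every term by u^4, all lower-order terms vanish and the limit is the ratio of leading coefficients, -6/(6) = -1.

-1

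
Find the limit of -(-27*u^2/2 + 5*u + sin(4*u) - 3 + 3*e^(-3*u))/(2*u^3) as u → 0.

145/12

Substitution gives 0/0; apply L'Hôpital's rule 3 times.
After differentiating numerator and denominator 3 times the quotient is (-64*cos(4*u) - 81*e^(-3*u))/(-12); at u = 0 this is 145/12.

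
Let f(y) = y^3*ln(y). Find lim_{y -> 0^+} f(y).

This is a 0·(−∞) form. Rewrite as 1·ln(y) / y^(−3) and apply L'Hôpital:
the derivative quotient is 1·(1/y) / (−3·y^(−4)) = (-1/3)·y^3 → 0.

0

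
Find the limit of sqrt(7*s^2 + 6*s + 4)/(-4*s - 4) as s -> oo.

For large |s|, √(7*s^2 + 6*s + 4) ≈ √7·|s| and the denominator ≈ -4s.
Since s → +∞, |s| = s, giving √7/(-4) = -√(7)/4.

-√(7)/4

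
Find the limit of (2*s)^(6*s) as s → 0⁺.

Base → 0⁺ and exponent → 0⁺: a 0^0 form.
Take logs: 6s·ln(2s). This is 0·(−∞); rewriting as ln(2s)/(1/(6s)) and applying L'Hôpital gives 0.
Hence the limit is e^0 = 1.

1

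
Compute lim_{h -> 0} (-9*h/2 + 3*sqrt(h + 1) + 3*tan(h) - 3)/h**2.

Substitution gives 0/0 (the numerator vanishes to order 2).
Expand each term to order h^2: the coefficient of h^2 in 3·√(1 + h) is -3/8 and in 3·tan(h) is 0.
Lower-order terms cancel with the polynomial part, so the numerator is (-3/8)·h^2 + o(h^2), and the limit is (-3/8)/(1) = -3/8.

-3/8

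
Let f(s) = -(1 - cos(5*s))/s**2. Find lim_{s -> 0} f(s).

-25/2

Substitution gives 0/0.
Use (1 − cos u)/u² → 1/2 with u = 5s: the limit is 5²/(2·(-1)) = -25/2.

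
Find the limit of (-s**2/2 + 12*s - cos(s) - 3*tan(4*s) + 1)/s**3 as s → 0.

-64

Substitution gives 0/0 (the numerator vanishes to order 3).
Expand each term to order s^3: the coefficient of s^3 in -3·tan(4s) is -64 and in −cos(s) is 0.
Lower-order terms cancel with the polynomial part, so the numerator is (-64)·s^3 + o(s^3), and the limit is (-64)/(1) = -64.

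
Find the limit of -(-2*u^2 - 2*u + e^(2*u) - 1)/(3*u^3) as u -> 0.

-4/9

Direct substitution gives 0/0.
Apply L'Hôpital: lim (-4*u + 2*e^(2*u) - 2)/(-9*u^2), still 0/0.
Apply L'Hôpital: lim (4*e^(2*u) - 4)/(-18*u), still 0/0.
After 3 applications of L'Hôpital's rule the quotient is (8*e^(2*u))/(-18); substituting u = 0 gives -4/9.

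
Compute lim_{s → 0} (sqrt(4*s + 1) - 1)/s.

2

A 0/0 form; rationalise with √(1 + 4s) + √1. This collapses the numerator to 4s, leaving 4/(√(1 + 4s) + √1) → 4/(2√1) = 2.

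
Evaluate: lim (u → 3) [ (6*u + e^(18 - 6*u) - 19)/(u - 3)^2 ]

Direct substitution gives 0/0.
Apply L'Hôpital: lim (6 - 6*e^(18 - 6*u))/(2*u - 6), still 0/0.
After 2 applications of L'Hôpital's rule the quotient is (36*e^(18 - 6*u))/(2); substituting u = 3 gives 18.

18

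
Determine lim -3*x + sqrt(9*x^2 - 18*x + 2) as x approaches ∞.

-3

This has the form ∞ − ∞. Multiply and divide by the conjugate √(9*x^2 - 18*x + 2) + 3x.
That gives (-18x + 2) / (√(9*x^2 - 18*x + 2) + 3x).
Divide numerator and denominator by x: the limit is -18/(2·3) = -3.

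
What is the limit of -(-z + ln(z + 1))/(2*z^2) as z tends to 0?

1/4

Direct substitution gives 0/0.
Apply L'Hôpital: lim (-1 + 1/(z + 1))/(-4*z), still 0/0.
After 2 applications of L'Hôpital's rule the quotient is (-1/(z + 1)^2)/(-4); substituting z = 0 gives 1/4.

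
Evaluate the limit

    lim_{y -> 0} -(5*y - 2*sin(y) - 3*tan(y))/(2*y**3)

Substitution gives 0/0; apply L'Hôpital's rule 3 times.
After differentiating numerator and denominator 3 times the quotient is (2*cos(y) - 18*tan(y)^4 - 24*tan(y)^2 - 6)/(-12); at y = 0 this is 1/3.

1/3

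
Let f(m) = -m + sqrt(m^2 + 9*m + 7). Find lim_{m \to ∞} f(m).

An ∞ − ∞ form. Rationalising with the conjugate, the difference becomes (9m + 7) / (√(m^2 + 9*m + 7) + m).
For large m the denominator behaves like 2·m, so the quotient tends to 9/2 = 9/2.

9/2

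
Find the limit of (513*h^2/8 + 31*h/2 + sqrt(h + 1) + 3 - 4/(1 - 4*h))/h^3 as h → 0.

Substitution gives 0/0; apply L'Hôpital's rule 3 times.
After differentiating numerator and denominator 3 times the quotient is (-1536/(4*h - 1)^4 + 3/(8*(h + 1)^(5/2)))/(6); at h = 0 this is -4095/16.

-4095/16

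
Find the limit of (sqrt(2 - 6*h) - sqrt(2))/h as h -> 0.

-3*√(2)/2

A 0/0 form; rationalise with √(2 - 6h) + √2. This collapses the numerator to -6h, leaving -6/(√(2 - 6h) + √2) → -6/(2√2) = -3*√(2)/2.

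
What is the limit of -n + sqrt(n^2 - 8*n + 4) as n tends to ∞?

-4

This has the form ∞ − ∞. Multiply and divide by the conjugate √(n^2 - 8*n + 4) + n.
That gives (-8n + 4) / (√(n^2 - 8*n + 4) + n).
Divide numerator and denominator by n: the limit is -8/(2·1) = -4.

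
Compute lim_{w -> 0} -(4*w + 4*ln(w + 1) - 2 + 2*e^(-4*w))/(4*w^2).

Substitution gives 0/0 (the numerator vanishes to order 2).
Expand each term to order w^2: the coefficient of w^2 in 2·e^(-4w) is 16 and in 4·ln(1 + w) is -2.
Lower-order terms cancel with the polynomial part, so the numerator is (14)·w^2 + o(w^2), and the limit is (14)/(-4) = -7/2.

-7/2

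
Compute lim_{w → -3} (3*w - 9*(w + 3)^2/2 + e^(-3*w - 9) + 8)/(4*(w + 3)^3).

Direct substitution gives 0/0.
Apply L'Hôpital: lim (-9*w - 3*e^(-3*w - 9) - 24)/(12*(w + 3)^2), still 0/0.
Apply L'Hôpital: lim (9*e^(-3*w - 9) - 9)/(24*w + 72), still 0/0.
After 3 applications of L'Hôpital's rule the quotient is (-27*e^(-3*w - 9))/(24); substituting w = -3 gives -9/8.

-9/8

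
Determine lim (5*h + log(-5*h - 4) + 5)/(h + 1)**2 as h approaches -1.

-25/2

Direct substitution gives 0/0.
Apply L'Hôpital: lim (5 - 5/(-5*h - 4))/(2*h + 2), still 0/0.
After 2 applications of L'Hôpital's rule the quotient is (-25/(-5*h - 4)^2)/(2); substituting h = -1 gives -25/2.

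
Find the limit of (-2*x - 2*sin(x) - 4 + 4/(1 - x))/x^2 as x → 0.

Substitution gives 0/0 (the numerator vanishes to order 2).
Expand each term to order x^2: the coefficient of x^2 in 4·1/(1 - x) is 4 and in -2·sin(x) is 0.
Lower-order terms cancel with the polynomial part, so the numerator is (4)·x^2 + o(x^2), and the limit is (4)/(1) = 4.

4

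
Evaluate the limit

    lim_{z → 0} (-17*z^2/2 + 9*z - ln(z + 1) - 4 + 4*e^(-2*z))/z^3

Substitution gives 0/0; apply L'Hôpital's rule 3 times.
After differentiating numerator and denominator 3 times the quotient is (-32*e^(-2*z) - 2/(z + 1)^3)/(6); at z = 0 this is -17/3.

-17/3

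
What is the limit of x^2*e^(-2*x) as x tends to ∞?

0

Write as x^2/e^{2x}, an ∞/∞ form.
Exponential growth dominates any polynomial, so repeated L'Hôpital (or the standard result) gives 0.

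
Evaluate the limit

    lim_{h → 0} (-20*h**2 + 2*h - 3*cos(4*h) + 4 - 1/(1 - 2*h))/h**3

-8

Substitution gives 0/0 (the numerator vanishes to order 3).
Expand each term to order h^3: the coefficient of h^3 in −1/(1 - 2h) is -8 and in -3·cos(4h) is 0.
Lower-order terms cancel with the polynomial part, so the numerator is (-8)·h^3 + o(h^3), and the limit is (-8)/(1) = -8.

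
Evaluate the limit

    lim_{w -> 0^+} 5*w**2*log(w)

0

This is a 0·(−∞) form. Rewrite as 5·ln(w) / w^(−2) and apply L'Hôpital:
the derivative quotient is 5·(1/w) / (−2·w^(−3)) = (-5/2)·w^2 → 0.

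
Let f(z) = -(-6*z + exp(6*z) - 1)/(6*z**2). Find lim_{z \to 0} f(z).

Direct substitution gives 0/0.
Apply L'Hôpital: lim (6*e^(6*z) - 6)/(-12*z), still 0/0.
After 2 applications of L'Hôpital's rule the quotient is (36*e^(6*z))/(-12); substituting z = 0 gives -3.

-3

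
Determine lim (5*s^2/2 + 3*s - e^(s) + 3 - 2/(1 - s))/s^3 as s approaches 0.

Substitution gives 0/0; apply L'Hôpital's rule 3 times.
After differentiating numerator and denominator 3 times the quotient is (-e^(s) - 12/(s - 1)^4)/(6); at s = 0 this is -13/6.

-13/6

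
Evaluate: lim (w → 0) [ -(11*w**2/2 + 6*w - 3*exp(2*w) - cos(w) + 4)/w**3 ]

4

Substitution gives 0/0 (the numerator vanishes to order 3).
Expand each term to order w^3: the coefficient of w^3 in -3·e^(2w) is -4 and in −cos(w) is 0.
Lower-order terms cancel with the polynomial part, so the numerator is (-4)·w^3 + o(w^3), and the limit is (-4)/(-1) = 4.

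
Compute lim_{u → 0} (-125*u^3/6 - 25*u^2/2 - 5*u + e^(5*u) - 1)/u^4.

Direct substitution gives 0/0.
Apply L'Hôpital: lim (-125*u^2/2 - 25*u + 5*e^(5*u) - 5)/(4*u^3), still 0/0.
Apply L'Hôpital: lim (-125*u + 25*e^(5*u) - 25)/(12*u^2), still 0/0.
Apply L'Hôpital: lim (125*e^(5*u) - 125)/(24*u), still 0/0.
After 4 applications of L'Hôpital's rule the quotient is (625*e^(5*u))/(24); substituting u = 0 gives 625/24.

625/24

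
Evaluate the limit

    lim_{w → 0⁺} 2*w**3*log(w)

This is a 0·(−∞) form. Rewrite as 2·ln(w) / w^(−3) and apply L'Hôpital:
the derivative quotient is 2·(1/w) / (−3·w^(−4)) = (-2/3)·w^3 → 0.

0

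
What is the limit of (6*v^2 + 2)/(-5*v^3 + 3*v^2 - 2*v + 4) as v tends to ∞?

0

The denominator has degree 3 and the numerator degree 2. Dividing numerator and denominator by v^3 sends every term to 0 except the leading denominator term, so the limit is 0.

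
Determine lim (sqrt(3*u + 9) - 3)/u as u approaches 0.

1/2

Substitution gives 0/0. Multiply numerator and denominator by the conjugate √(9 + 3u) + √9.
The numerator becomes (9 + 3u) − 9 = 3u, so the expression simplifies to 3/(√(9 + 3u) + √9).
Letting u → 0 gives 3/(2√9) = 1/2.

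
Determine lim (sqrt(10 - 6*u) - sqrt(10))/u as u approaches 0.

-3*√(10)/10

A 0/0 form; rationalise with √(10 - 6u) + √10. This collapses the numerator to -6u, leaving -6/(√(10 - 6u) + √10) → -6/(2√10) = -3*√(10)/10.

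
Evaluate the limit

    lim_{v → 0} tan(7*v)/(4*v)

Substitution gives 0/0.
Since tan(u)/u → 1 as u → 0, tan(7v)/(7v) → 1 and the limit is 7/4.

7/4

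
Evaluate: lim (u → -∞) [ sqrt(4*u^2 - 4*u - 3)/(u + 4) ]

For large |u|, √(4*u^2 - 4*u - 3) ≈ √4·|u| and the denominator ≈ u.
Since u → −∞, |u| = −u, giving −√4/(1) = -2.

-2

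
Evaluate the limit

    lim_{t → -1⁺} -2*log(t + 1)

∞

As t → -1⁺, t + 1 → 0⁺ and ln(t + 1) → −∞.
Multiplying by -2 gives ∞.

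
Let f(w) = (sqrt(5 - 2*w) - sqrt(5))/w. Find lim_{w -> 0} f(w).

-√(5)/5

Substitution gives 0/0. Multiply numerator and denominator by the conjugate √(5 - 2w) + √5.
The numerator becomes (5 - 2w) − 5 = -2w, so the expression simplifies to -2/(√(5 - 2w) + √5).
Letting w → 0 gives -2/(2√5) = -√(5)/5.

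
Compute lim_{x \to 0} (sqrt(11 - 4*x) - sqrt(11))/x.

A 0/0 form; rationalise with √(11 - 4x) + √11. This collapses the numerator to -4x, leaving -4/(√(11 - 4x) + √11) → -4/(2√11) = -2*√(11)/11.

-2*√(11)/11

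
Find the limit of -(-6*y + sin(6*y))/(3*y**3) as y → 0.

12

Direct substitution gives 0/0.
Apply L'Hôpital: lim (6*cos(6*y) - 6)/(-9*y^2), still 0/0.
Apply L'Hôpital: lim (-36*sin(6*y))/(-18*y), still 0/0.
After 3 applications of L'Hôpital's rule the quotient is (-216*cos(6*y))/(-18); substituting y = 0 gives 12.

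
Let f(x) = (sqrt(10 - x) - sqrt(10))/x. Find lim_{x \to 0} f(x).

-√(10)/20

A 0/0 form; rationalise with √(10 - x) + √10. This collapses the numerator to -x, leaving -1/(√(10 - x) + √10) → -1/(2√10) = -√(10)/20.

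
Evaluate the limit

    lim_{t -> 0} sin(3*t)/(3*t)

1

Substitution gives 0/0.
Write it as (3/3)·sin(3t)/(3t); since sin(u)/u → 1, the limit is 1.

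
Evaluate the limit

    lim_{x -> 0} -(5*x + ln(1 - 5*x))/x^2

Direct substitution gives 0/0.
Apply L'Hôpital: lim (5 - 5/(1 - 5*x))/(-2*x), still 0/0.
After 2 applications of L'Hôpital's rule the quotient is (-25/(1 - 5*x)^2)/(-2); substituting x = 0 gives 25/2.

25/2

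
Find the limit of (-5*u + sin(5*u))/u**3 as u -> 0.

Direct substitution gives 0/0.
Apply L'Hôpital: lim (5*cos(5*u) - 5)/(3*u^2), still 0/0.
Apply L'Hôpital: lim (-25*sin(5*u))/(6*u), still 0/0.
After 3 applications of L'Hôpital's rule the quotient is (-125*cos(5*u))/(6); substituting u = 0 gives -125/6.

-125/6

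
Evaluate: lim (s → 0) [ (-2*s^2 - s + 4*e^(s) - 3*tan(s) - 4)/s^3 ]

-1/3

Substitution gives 0/0; apply L'Hôpital's rule 3 times.
After differentiating numerator and denominator 3 times the quotient is (4*e^(s) - 18*tan(s)^4 - 24*tan(s)^2 - 6)/(6); at s = 0 this is -1/3.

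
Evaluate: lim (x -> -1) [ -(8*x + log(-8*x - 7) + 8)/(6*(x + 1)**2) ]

Direct substitution gives 0/0.
Apply L'Hôpital: lim (8 - 8/(-8*x - 7))/(-12*x - 12), still 0/0.
After 2 applications of L'Hôpital's rule the quotient is (-64/(-8*x - 7)^2)/(-12); substituting x = -1 gives 16/3.

16/3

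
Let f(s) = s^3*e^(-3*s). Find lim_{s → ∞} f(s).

0

Write as s^3/e^{3s}, an ∞/∞ form.
Exponential growth dominates any polynomial, so repeated L'Hôpital (or the standard result) gives 0.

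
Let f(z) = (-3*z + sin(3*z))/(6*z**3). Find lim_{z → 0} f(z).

Direct substitution gives 0/0.
Apply L'Hôpital: lim (3*cos(3*z) - 3)/(18*z^2), still 0/0.
Apply L'Hôpital: lim (-9*sin(3*z))/(36*z), still 0/0.
After 3 applications of L'Hôpital's rule the quotient is (-27*cos(3*z))/(36); substituting z = 0 gives -3/4.

-3/4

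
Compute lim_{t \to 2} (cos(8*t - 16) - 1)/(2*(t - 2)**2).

Direct substitution gives 0/0.
Apply L'Hôpital: lim (-8*sin(8*t - 16))/(4*t - 8), still 0/0.
After 2 applications of L'Hôpital's rule the quotient is (-64*cos(8*t - 16))/(4); substituting t = 2 gives -16.

-16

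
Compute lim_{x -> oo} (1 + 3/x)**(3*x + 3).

e^(9)

Let L be the limit and take ln: ln L = lim (3x + 3)·ln(1 + 3/x) = lim (3x + 3)·(3/x + O(1/x²)) = 9.
Hence L = e^(9).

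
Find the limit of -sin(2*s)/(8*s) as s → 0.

Substitution gives 0/0.
Write it as (2/(-8))·sin(2s)/(2s); since sin(u)/u → 1, the limit is -1/4.

-1/4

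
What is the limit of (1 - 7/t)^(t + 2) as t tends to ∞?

The base → 1 and the exponent → ∞: a 1^∞ form.
Take logarithms: (t + 2)·ln(1 - 7/t). Since ln(1+u) ~ u for small u, this behaves like (t)·(-7/t) → -7.
So the limit is e^(-7).

e^(-7)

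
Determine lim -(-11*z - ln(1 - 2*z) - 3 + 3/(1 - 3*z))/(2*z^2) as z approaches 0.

-29/2

Substitution gives 0/0; apply L'Hôpital's rule 2 times.
After differentiating numerator and denominator 2 times the quotient is (-54/(3*z - 1)^3 + 4/(2*z - 1)^2)/(-4); at z = 0 this is -29/2.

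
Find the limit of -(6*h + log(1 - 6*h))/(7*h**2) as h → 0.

18/7

Direct substitution gives 0/0.
Apply L'Hôpital: lim (6 - 6/(1 - 6*h))/(-14*h), still 0/0.
After 2 applications of L'Hôpital's rule the quotient is (-36/(1 - 6*h)^2)/(-14); substituting h = 0 gives 18/7.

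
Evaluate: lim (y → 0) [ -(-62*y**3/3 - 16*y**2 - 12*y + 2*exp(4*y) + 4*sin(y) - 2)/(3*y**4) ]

Substitution gives 0/0; apply L'Hôpital's rule 4 times.
After differentiating numerator and denominator 4 times the quotient is (512*e^(4*y) + 4*sin(y))/(-72); at y = 0 this is -64/9.

-64/9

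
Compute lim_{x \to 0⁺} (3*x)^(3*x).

1

Base → 0⁺ and exponent → 0⁺: a 0^0 form.
Take logs: 3x·ln(3x). This is 0·(−∞); rewriting as ln(3x)/(1/(3x)) and applying L'Hôpital gives 0.
Hence the limit is e^0 = 1.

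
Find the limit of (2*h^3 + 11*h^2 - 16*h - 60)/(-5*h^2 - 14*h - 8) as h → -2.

-6

Direct substitution gives 0/0, so factor. Both numerator and denominator have (h + 2) as a factor.
After cancelling, the expression reduces to (2*h^2 + 7*h - 30)/(-5*h - 4).
Substituting h = -2 gives -6.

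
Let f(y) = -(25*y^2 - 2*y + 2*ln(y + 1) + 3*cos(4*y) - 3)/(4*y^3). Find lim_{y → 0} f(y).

Substitution gives 0/0; apply L'Hôpital's rule 3 times.
After differentiating numerator and denominator 3 times the quotient is (192*sin(4*y) + 4/(y + 1)^3)/(-24); at y = 0 this is -1/6.

-1/6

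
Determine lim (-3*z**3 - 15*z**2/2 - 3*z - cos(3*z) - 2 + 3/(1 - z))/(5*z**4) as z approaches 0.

Substitution gives 0/0 (the numerator vanishes to order 4).
Expand each term to order z^4: the coefficient of z^4 in −cos(3z) is -27/8 and in 3·1/(1 - z) is 3.
Lower-order terms cancel with the polynomial part, so the numerator is (-3/8)·z^4 + o(z^4), and the limit is (-3/8)/(5) = -3/40.

-3/40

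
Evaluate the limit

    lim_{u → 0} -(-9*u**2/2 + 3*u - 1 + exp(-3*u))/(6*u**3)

Direct substitution gives 0/0.
Apply L'Hôpital: lim (-9*u + 3 - 3*e^(-3*u))/(-18*u^2), still 0/0.
Apply L'Hôpital: lim (-9 + 9*e^(-3*u))/(-36*u), still 0/0.
After 3 applications of L'Hôpital's rule the quotient is (-27*e^(-3*u))/(-36); substituting u = 0 gives 3/4.

3/4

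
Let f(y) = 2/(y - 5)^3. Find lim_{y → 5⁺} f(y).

∞

As y → 5⁺, (y - 5) → 0⁺, so (y - 5)^3 → 0⁺ and 2/(y - 5)^3 → ∞.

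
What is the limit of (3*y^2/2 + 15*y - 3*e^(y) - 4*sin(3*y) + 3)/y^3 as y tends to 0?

Substitution gives 0/0 (the numerator vanishes to order 3).
Expand each term to order y^3: the coefficient of y^3 in -3·e^(y) is -1/2 and in -4·sin(3y) is 18.
Lower-order terms cancel with the polynomial part, so the numerator is (35/2)·y^3 + o(y^3), and the limit is (35/2)/(1) = 35/2.

35/2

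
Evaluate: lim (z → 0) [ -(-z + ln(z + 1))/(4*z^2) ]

Direct substitution gives 0/0.
Apply L'Hôpital: lim (-1 + 1/(z + 1))/(-8*z), still 0/0.
After 2 applications of L'Hôpital's rule the quotient is (-1/(z + 1)^2)/(-8); substituting z = 0 gives 1/8.

1/8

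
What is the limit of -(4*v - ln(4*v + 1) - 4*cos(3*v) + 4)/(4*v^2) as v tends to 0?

Substitution gives 0/0 (the numerator vanishes to order 2).
Expand each term to order v^2: the coefficient of v^2 in -4·cos(3v) is 18 and in −ln(1 + 4v) is 8.
Lower-order terms cancel with the polynomial part, so the numerator is (26)·v^2 + o(v^2), and the limit is (26)/(-4) = -13/2.

-13/2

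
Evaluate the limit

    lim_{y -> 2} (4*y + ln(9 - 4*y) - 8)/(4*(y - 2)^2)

-2

Direct substitution gives 0/0.
Apply L'Hôpital: lim (4 - 4/(9 - 4*y))/(8*y - 16), still 0/0.
After 2 applications of L'Hôpital's rule the quotient is (-16/(9 - 4*y)^2)/(8); substituting y = 2 gives -2.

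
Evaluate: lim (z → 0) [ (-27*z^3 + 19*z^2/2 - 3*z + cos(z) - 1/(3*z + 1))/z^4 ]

-1943/24

Substitution gives 0/0 (the numerator vanishes to order 4).
Expand each term to order z^4: the coefficient of z^4 in cos(z) is 1/24 and in −1/(1 + 3z) is -81.
Lower-order terms cancel with the polynomial part, so the numerator is (-1943/24)·z^4 + o(z^4), and the limit is (-1943/24)/(1) = -1943/24.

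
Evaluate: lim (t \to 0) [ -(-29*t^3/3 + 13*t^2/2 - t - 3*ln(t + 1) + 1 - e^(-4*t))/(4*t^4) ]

119/48

Substitution gives 0/0; apply L'Hôpital's rule 4 times.
After differentiating numerator and denominator 4 times the quotient is (-256*e^(-4*t) + 18/(t + 1)^4)/(-96); at t = 0 this is 119/48.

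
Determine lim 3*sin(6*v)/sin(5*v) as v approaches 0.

18/5

Substitution gives 0/0.
Divide numerator and denominator by v: sin(6v)/v → 6 and sin(5v)/v → 5, so the limit is 3·6/5 = 18/5.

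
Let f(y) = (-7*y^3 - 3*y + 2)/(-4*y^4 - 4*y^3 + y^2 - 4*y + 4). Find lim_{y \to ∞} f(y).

The denominator has degree 4 and the numerator degree 3. Dividing numerator and denominator by y^4 sends every term to 0 except the leading denominator term, so the limit is 0.

0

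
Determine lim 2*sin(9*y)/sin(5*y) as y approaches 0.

18/5

Substitution gives 0/0.
Divide numerator and denominator by y: sin(9y)/y → 9 and sin(5y)/y → 5, so the limit is 2·9/5 = 18/5.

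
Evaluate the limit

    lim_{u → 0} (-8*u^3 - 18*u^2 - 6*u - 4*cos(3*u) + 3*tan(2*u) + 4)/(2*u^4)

-27/4

Substitution gives 0/0; apply L'Hôpital's rule 4 times.
After differentiating numerator and denominator 4 times the quotient is (-324*cos(3*u) + 1152*tan(2*u)^5 + 1920*tan(2*u)^3 + 768*tan(2*u))/(48); at u = 0 this is -27/4.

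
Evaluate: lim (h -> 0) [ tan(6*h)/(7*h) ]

Substitution gives 0/0.
Since tan(u)/u → 1 as u → 0, tan(6h)/(6h) → 1 and the limit is 6/7.

6/7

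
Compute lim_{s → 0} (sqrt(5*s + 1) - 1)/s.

5/2

A 0/0 form; rationalise with √(1 + 5s) + √1. This collapses the numerator to 5s, leaving 5/(√(1 + 5s) + √1) → 5/(2√1) = 5/2.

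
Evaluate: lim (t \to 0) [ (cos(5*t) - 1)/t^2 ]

-25/2

Direct substitution gives 0/0.
Apply L'Hôpital: lim (-5*sin(5*t))/(2*t), still 0/0.
After 2 applications of L'Hôpital's rule the quotient is (-25*cos(5*t))/(2); substituting t = 0 gives -25/2.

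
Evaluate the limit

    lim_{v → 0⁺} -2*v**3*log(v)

This is a 0·(−∞) form. Rewrite as -2·ln(v) / v^(−3) and apply L'Hôpital:
the derivative quotient is -2·(1/v) / (−3·v^(−4)) = (2/3)·v^3 → 0.

0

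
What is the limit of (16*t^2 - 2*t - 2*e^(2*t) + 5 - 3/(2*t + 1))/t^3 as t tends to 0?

64/3

Substitution gives 0/0 (the numerator vanishes to order 3).
Expand each term to order t^3: the coefficient of t^3 in -3·1/(1 + 2t) is 24 and in -2·e^(2t) is -8/3.
Lower-order terms cancel with the polynomial part, so the numerator is (64/3)·t^3 + o(t^3), and the limit is (64/3)/(1) = 64/3.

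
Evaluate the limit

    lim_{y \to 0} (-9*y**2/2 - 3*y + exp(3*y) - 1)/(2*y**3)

Direct substitution gives 0/0.
Apply L'Hôpital: lim (-9*y + 3*e^(3*y) - 3)/(6*y^2), still 0/0.
Apply L'Hôpital: lim (9*e^(3*y) - 9)/(12*y), still 0/0.
After 3 applications of L'Hôpital's rule the quotient is (27*e^(3*y))/(12); substituting y = 0 gives 9/4.

9/4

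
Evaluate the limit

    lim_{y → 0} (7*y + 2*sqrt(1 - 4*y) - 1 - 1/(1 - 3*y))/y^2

-13

Substitution gives 0/0; apply L'Hôpital's rule 2 times.
After differentiating numerator and denominator 2 times the quotient is (18/(3*y - 1)^3 - 8/(1 - 4*y)^(3/2))/(2); at y = 0 this is -13.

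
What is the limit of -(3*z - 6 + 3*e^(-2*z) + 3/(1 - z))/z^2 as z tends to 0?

-9

Substitution gives 0/0 (the numerator vanishes to order 2).
Expand each term to order z^2: the coefficient of z^2 in 3·1/(1 - z) is 3 and in 3·e^(-2z) is 6.
Lower-order terms cancel with the polynomial part, so the numerator is (9)·z^2 + o(z^2), and the limit is (9)/(-1) = -9.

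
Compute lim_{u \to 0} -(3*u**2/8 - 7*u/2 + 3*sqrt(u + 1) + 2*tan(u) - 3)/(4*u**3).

-41/192

Substitution gives 0/0; apply L'Hôpital's rule 3 times.
After differentiating numerator and denominator 3 times the quotient is (12*tan(u)^2/cos(u)^2 + 4/cos(u)^2 + 9/(8*(u + 1)^(5/2)))/(-24); at u = 0 this is -41/192.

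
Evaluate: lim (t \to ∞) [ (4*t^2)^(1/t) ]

Base → ∞ and exponent → 0: an ∞^0 form.
Take logs: (1/t)·ln(4·t^2) = (ln 4 + 2·ln t)/t → 0.
So the limit is e^0 = 1.

1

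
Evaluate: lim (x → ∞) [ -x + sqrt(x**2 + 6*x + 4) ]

This has the form ∞ − ∞. Multiply and divide by the conjugate √(x^2 + 6*x + 4) + x.
That gives (6x + 4) / (√(x^2 + 6*x + 4) + x).
Divide numerator and denominator by x: the limit is 6/(2·1) = 3.

3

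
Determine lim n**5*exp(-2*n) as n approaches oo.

0

Write as n^5/e^{2n}, an ∞/∞ form.
Exponential growth dominates any polynomial, so repeated L'Hôpital (or the standard result) gives 0.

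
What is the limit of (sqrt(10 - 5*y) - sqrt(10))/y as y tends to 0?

Substitution gives 0/0. Multiply numerator and denominator by the conjugate √(10 - 5y) + √10.
The numerator becomes (10 - 5y) − 10 = -5y, so the expression simplifies to -5/(√(10 - 5y) + √10).
Letting y → 0 gives -5/(2√10) = -√(10)/4.

-√(10)/4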